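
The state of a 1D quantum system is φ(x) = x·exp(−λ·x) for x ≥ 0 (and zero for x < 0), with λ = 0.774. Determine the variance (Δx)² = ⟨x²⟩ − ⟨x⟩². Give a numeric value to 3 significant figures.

1.25

Compute ⟨x⟩ and ⟨x²⟩ separately, then (Δx)² = ⟨x²⟩ − ⟨x⟩².
Every integrand reduces to terms xʲ·e^(−2λx) on [0, ∞); use ∫₀^∞ xʲ·e^(−2λx) dx = j!/(2λ)^(j+1).
Normalization: ∫|φ|² dx = 0.53916.
⟨x⟩ = 1.9380 and ⟨x²⟩ = 5.0077.
(Δx)² = 5.0077 − (1.9380)² = 1.2519.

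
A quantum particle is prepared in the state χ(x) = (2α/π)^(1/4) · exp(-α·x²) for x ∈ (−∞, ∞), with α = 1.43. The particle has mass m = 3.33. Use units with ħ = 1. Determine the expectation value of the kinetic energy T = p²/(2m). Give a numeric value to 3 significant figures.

0.215

T = −(ħ²/2m) d²/dx², so ⟨T⟩ = −(ħ²/2m) ∫ χ*·χ'' dx; with m = 3.33.
Gaussian moments: ∫x^(2j)·e^(−2αx²) dx = (2j−1)!!/(4α)^j · √(π/(2α)), odd powers integrate to 0; here √(π/(2α)) = 1.0481. Derivatives: d/dx e^(−αx²) = −2αx·e^(−αx²), d²/dx² e^(−αx²) = (4α²x² − 2α)·e^(−αx²).
⟨T⟩ = 0.21471.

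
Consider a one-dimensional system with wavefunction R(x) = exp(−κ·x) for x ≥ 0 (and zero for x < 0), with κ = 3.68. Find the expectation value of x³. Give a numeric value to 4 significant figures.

0.01505

⟨x³⟩ = ∫ x³·|R|² dx / ∫|R|² dx (integrals over the domain).
Every integrand reduces to terms xʲ·e^(−2κx) on [0, ∞); use ∫₀^∞ xʲ·e^(−2κx) dx = j!/(2κ)^(j+1).
State is unnormalized: ∫|R|² dx = 0.13587, and ∫R*·x³·R dx = 0.0020447, so ⟨x³⟩ = 0.0020447 / 0.13587.
⟨x³⟩ = 0.015049.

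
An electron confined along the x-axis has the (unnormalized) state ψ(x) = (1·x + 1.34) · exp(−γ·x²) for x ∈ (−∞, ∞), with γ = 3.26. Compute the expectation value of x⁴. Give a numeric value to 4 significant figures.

0.02053

⟨x⁴⟩ = ∫ x⁴·|ψ|² dx / ∫|ψ|² dx (integrals over the domain).
Expand each integrand as polynomial × e^(−2γx²) and use ∫x^(2j)·e^(−2γx²) dx = (2j−1)!!/(4γ)^j · √(π/(2γ)), odd powers → 0; here √(π/(2γ)) = 0.69415.
State is unnormalized: ∫|ψ|² dx = 1.2996, and ∫ψ*·x⁴·ψ dx = 0.026686, so ⟨x⁴⟩ = 0.026686 / 1.2996.
⟨x⁴⟩ = 0.020533.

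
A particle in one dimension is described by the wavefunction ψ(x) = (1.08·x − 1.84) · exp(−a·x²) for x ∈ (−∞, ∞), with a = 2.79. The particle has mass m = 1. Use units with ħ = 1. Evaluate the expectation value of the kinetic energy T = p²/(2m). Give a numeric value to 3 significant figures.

T = −(ħ²/2m) d²/dx², so ⟨T⟩ = −(ħ²/2m) ∫ ψ*·ψ'' dx / ∫|ψ|² dx; with m = 1.
Expand each integrand as polynomial × e^(−2ax²) and use ∫x^(2j)·e^(−2ax²) dx = (2j−1)!!/(4a)^j · √(π/(2a)), odd powers → 0; here √(π/(2a)) = 0.75034. Differentiate with the product rule, d/dx e^(−ax²) = −2ax·e^(−ax²).
State is unnormalized: ∫|ψ|² dx = 2.6188, and ∫ψ*·(−ħ²/2m · ψ'') dx = 3.8720, so ⟨T⟩ = 3.8720 / 2.6188.
⟨T⟩ = 1.4786.

1.48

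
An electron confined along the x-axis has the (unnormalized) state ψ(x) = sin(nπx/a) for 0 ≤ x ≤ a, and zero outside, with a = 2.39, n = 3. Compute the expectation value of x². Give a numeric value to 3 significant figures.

1.87

⟨x²⟩ = ∫ x²·|ψ|² dx / ∫|ψ|² dx (integrals over the domain).
With sin²θ = (1 − cos2θ)/2 on 0 ≤ x ≤ a: ∫sin²(nπx/a) dx = a/2, ∫x·sin²(nπx/a) dx = a²/4, ∫x²·sin²(nπx/a) dx = a³·(1/6 − 1/(4n²π²)); higher powers xᵏ the same way, integrating xᵏ·cos(2nπx/a) by parts.
State is unnormalized: ∫|ψ|² dx = 1.1950, and ∫ψ*·x²·ψ dx = 2.2369, so ⟨x²⟩ = 2.2369 / 1.1950.
⟨x²⟩ = 1.8719.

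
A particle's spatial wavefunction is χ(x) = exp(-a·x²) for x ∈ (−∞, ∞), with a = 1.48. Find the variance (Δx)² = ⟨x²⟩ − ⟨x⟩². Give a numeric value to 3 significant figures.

0.169

Compute ⟨x⟩ and ⟨x²⟩ separately, then (Δx)² = ⟨x²⟩ − ⟨x⟩².
Gaussian moments: ∫x^(2j)·e^(−2ax²) dx = (2j−1)!!/(4a)^j · √(π/(2a)), odd powers integrate to 0; here √(π/(2a)) = 1.0302.
Normalization: ∫|χ|² dx = 1.0302.
⟨x⟩ = 0.0000 and ⟨x²⟩ = 0.16892.
(Δx)² = 0.16892 − (0.0000)² = 0.16892.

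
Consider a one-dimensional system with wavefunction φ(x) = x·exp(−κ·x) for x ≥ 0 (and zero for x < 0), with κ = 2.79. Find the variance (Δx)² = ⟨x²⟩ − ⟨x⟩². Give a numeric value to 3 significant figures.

0.0964

Compute ⟨x⟩ and ⟨x²⟩ separately, then (Δx)² = ⟨x²⟩ − ⟨x⟩².
Every integrand reduces to terms xʲ·e^(−2κx) on [0, ∞); use ∫₀^∞ xʲ·e^(−2κx) dx = j!/(2κ)^(j+1).
Normalization: ∫|φ|² dx = 0.011511.
⟨x⟩ = 0.53763 and ⟨x²⟩ = 0.38540.
(Δx)² = 0.38540 − (0.53763)² = 0.096350.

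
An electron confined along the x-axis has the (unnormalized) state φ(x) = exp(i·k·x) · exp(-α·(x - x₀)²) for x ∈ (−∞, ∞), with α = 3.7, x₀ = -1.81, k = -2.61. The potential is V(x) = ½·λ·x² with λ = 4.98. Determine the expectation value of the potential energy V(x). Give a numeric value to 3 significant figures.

⟨V⟩ = ∫ V(x)·|φ|² dx / ∫|φ|² dx.
Gaussian moments (u = x − x₀): ∫u^(2j)·e^(−2αu²) du = (2j−1)!!/(4α)^j · √(π/(2α)), odd powers integrate to 0; here √(π/(2α)) = 0.65157.
State is unnormalized: ∫|φ|² dx = 0.65157, and ∫φ*·V(x)·φ dx = 5.4248, so ⟨V⟩ = 5.4248 / 0.65157.
⟨V⟩ = 8.3257.

8.33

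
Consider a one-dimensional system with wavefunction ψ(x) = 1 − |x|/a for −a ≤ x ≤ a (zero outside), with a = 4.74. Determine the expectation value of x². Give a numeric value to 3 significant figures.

⟨x²⟩ = ∫ x²·|ψ|² dx / ∫|ψ|² dx (integrals over the domain).
ψ is even, so ∫ over [−a, a] = 2∫₀ᵃ with ψ = 1 − x/a there: ∫₀ᵃ (1 − x/a)² dx = a/3, ∫₀ᵃ x²(1 − x/a)² dx = a³/30, ∫₀ᵃ x⁴(1 − x/a)² dx = a⁵/105.
State is unnormalized: ∫|ψ|² dx = 3.1600, and ∫ψ*·x²·ψ dx = 7.0998, so ⟨x²⟩ = 7.0998 / 3.1600.
⟨x²⟩ = 2.2468.

2.25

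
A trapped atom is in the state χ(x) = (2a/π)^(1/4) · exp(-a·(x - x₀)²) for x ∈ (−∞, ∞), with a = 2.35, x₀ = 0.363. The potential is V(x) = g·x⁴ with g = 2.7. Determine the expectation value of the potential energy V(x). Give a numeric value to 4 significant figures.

⟨V⟩ = ∫ V(x)·|χ|² dx.
Gaussian moments (u = x − x₀): ∫u^(2j)·e^(−2au²) du = (2j−1)!!/(4a)^j · √(π/(2a)), odd powers integrate to 0; here √(π/(2a)) = 0.81757.
⟨V⟩ = 0.36564.

0.3656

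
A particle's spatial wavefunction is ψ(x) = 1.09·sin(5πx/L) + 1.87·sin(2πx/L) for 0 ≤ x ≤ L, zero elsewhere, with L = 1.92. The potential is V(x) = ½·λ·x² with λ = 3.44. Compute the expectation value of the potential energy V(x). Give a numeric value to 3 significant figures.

1.95

⟨V⟩ = ∫ V(x)·|ψ|² dx / ∫|ψ|² dx.
On 0 ≤ x ≤ L (j ≠ l): ∫sin²(jπx/L) dx = L/2, ∫sin(jπx/L)·sin(lπx/L) dx = 0; diagonal moments ∫x·sin²(jπx/L) dx = L²/4, ∫x²·sin²(jπx/L) dx = L³·(1/6 − 1/(4j²π²)); cross terms ∫x·sin(jπx/L)·sin(lπx/L) dx = 0 for j + l even and −4jlL²/(π²(j² − l²)²) for j + l odd, ∫x²·sin(jπx/L)·sin(lπx/L) dx = (−1)^(j+l)·4jlL³/(π²(j² − l²)²); higher powers the same way via product-to-sum and parts.
State is unnormalized: ∫|ψ|² dx = 4.4976, and ∫ψ*·V(x)·ψ dx = 8.7655, so ⟨V⟩ = 8.7655 / 4.4976.
⟨V⟩ = 1.9489.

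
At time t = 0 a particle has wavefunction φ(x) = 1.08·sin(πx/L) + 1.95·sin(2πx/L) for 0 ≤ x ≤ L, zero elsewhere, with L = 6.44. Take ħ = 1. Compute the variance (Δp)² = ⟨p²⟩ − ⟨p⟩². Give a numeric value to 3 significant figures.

Compute ⟨p⟩ and ⟨p²⟩ separately; (Δp)² = ⟨p²⟩ − ⟨p⟩².
d²/dx² sin(jπx/L) = −(jπ/L)²·sin(jπx/L); on 0 ≤ x ≤ L, ∫sin²(jπx/L) dx = L/2 and ∫sin(jπx/L)·sin(lπx/L) dx = 0 for j ≠ l, so only diagonal terms survive in ∫|φ|² and ∫φ·φ″; ∫φ·φ′ dx = [φ²/2] between the walls = 0.
Normalization: ∫|φ|² dx = 16.000.
⟨p⟩ = 0.0000 and ⟨p²⟩ = 0.78431.
(Δp)² = 0.78431 − (0.0000)² = 0.78431.

0.784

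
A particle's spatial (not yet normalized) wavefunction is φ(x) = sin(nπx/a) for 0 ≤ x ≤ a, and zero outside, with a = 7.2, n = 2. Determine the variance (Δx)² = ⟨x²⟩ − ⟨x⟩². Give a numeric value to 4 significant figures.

Compute ⟨x⟩ and ⟨x²⟩ separately, then (Δx)² = ⟨x²⟩ − ⟨x⟩².
With sin²θ = (1 − cos2θ)/2 on 0 ≤ x ≤ a: ∫sin²(nπx/a) dx = a/2, ∫x·sin²(nπx/a) dx = a²/4, ∫x²·sin²(nπx/a) dx = a³·(1/6 − 1/(4n²π²)); higher powers xᵏ the same way, integrating xᵏ·cos(2nπx/a) by parts.
Normalization: ∫|φ|² dx = 3.6000.
⟨x⟩ = 3.6000 and ⟨x²⟩ = 16.623.
(Δx)² = 16.623 − (3.6000)² = 3.6634.

3.663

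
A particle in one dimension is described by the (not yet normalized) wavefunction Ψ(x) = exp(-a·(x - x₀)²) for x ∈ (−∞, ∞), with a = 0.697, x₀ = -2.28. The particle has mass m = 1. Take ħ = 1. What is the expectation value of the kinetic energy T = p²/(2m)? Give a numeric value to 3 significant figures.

T = −(ħ²/2m) d²/dx², so ⟨T⟩ = −(ħ²/2m) ∫ Ψ*·Ψ'' dx / ∫|Ψ|² dx; with m = 1.
Gaussian moments (u = x − x₀): ∫u^(2j)·e^(−2au²) du = (2j−1)!!/(4a)^j · √(π/(2a)), odd powers integrate to 0; here √(π/(2a)) = 1.5012. Derivatives: d/dx e^(−au²) = −2au·e^(−au²), d²/dx² e^(−au²) = (4a²u² − 2a)·e^(−au²).
State is unnormalized: ∫|Ψ|² dx = 1.5012, and ∫Ψ*·(−ħ²/2m · Ψ'') dx = 0.52317, so ⟨T⟩ = 0.52317 / 1.5012.
⟨T⟩ = 0.34850.

0.349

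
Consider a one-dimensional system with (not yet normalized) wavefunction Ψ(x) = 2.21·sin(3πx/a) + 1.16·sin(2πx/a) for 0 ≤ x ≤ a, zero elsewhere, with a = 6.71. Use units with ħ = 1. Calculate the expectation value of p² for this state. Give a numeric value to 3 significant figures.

1.74

p² Ψ = −ħ² d²Ψ/dx²; ⟨p²⟩ = −ħ² ∫ Ψ*·Ψ'' dx / ∫|Ψ|² dx.
d²/dx² sin(jπx/a) = −(jπ/a)²·sin(jπx/a); on 0 ≤ x ≤ a, ∫sin²(jπx/a) dx = a/2 and ∫sin(jπx/a)·sin(lπx/a) dx = 0 for j ≠ l, so only diagonal terms survive in ∫|Ψ|² and ∫Ψ·Ψ″; ∫Ψ·Ψ′ dx = [Ψ²/2] between the walls = 0.
State is unnormalized: ∫|Ψ|² dx = 20.901, and ∫Ψ*·(−ħ² Ψ'') dx = 36.286, so ⟨p²⟩ = 36.286 / 20.901.
⟨p²⟩ = 1.7361.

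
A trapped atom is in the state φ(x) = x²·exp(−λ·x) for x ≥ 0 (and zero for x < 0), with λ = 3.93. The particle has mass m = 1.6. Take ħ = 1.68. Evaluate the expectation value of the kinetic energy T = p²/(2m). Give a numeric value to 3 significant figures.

4.54

T = −(ħ²/2m) d²/dx², so ⟨T⟩ = −(ħ²/2m) ∫ φ*·φ'' dx / ∫|φ|² dx; with m = 1.6.
Differentiate x²·exp(−λ·x) with the product rule; every integrand then reduces to terms xʲ·e^(−2λx) on [0, ∞), with ∫₀^∞ xʲ·e^(−2λx) dx = j!/(2λ)^(j+1).
State is unnormalized: ∫|φ|² dx = 0.00080002, and ∫φ*·(−ħ²/2m · φ'') dx = 0.0036327, so ⟨T⟩ = 0.0036327 / 0.00080002.
⟨T⟩ = 4.5408.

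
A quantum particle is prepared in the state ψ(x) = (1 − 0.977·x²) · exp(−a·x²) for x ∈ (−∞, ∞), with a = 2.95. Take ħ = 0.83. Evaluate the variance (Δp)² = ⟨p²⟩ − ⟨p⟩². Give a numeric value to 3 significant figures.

2.88

Compute ⟨p⟩ and ⟨p²⟩ separately; (Δp)² = ⟨p²⟩ − ⟨p⟩².
Expand each integrand as polynomial × e^(−2ax²) and use ∫x^(2j)·e^(−2ax²) dx = (2j−1)!!/(4a)^j · √(π/(2a)), odd powers → 0; here √(π/(2a)) = 0.72971. Differentiate with the product rule, d/dx e^(−ax²) = −2ax·e^(−ax²).
Normalization: ∫|ψ|² dx = 0.62388.
⟨p⟩ = 0.0000 and ⟨p²⟩ = 2.8847.
(Δp)² = 2.8847 − (0.0000)² = 2.8847.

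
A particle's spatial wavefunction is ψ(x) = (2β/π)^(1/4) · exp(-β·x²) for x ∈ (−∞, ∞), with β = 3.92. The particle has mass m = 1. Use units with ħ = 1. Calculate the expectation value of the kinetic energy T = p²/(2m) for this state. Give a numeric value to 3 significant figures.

1.96

T = −(ħ²/2m) d²/dx², so ⟨T⟩ = −(ħ²/2m) ∫ ψ*·ψ'' dx; with m = 1.
Gaussian moments: ∫x^(2j)·e^(−2βx²) dx = (2j−1)!!/(4β)^j · √(π/(2β)), odd powers integrate to 0; here √(π/(2β)) = 0.63302. Derivatives: d/dx e^(−βx²) = −2βx·e^(−βx²), d²/dx² e^(−βx²) = (4β²x² − 2β)·e^(−βx²).
⟨T⟩ = 1.9600.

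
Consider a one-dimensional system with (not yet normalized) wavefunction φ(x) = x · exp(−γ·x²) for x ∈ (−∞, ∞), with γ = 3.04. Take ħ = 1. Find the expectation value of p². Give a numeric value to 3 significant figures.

p² φ = −ħ² d²φ/dx²; ⟨p²⟩ = −ħ² ∫ φ*·φ'' dx / ∫|φ|² dx.
Expand each integrand as polynomial × e^(−2γx²) and use ∫x^(2j)·e^(−2γx²) dx = (2j−1)!!/(4γ)^j · √(π/(2γ)), odd powers → 0; here √(π/(2γ)) = 0.71882. Differentiate with the product rule, d/dx e^(−γx²) = −2γx·e^(−γx²).
State is unnormalized: ∫|φ|² dx = 0.059114, and ∫φ*·(−ħ² φ'') dx = 0.53912, so ⟨p²⟩ = 0.53912 / 0.059114.
⟨p²⟩ = 9.1200.

9.12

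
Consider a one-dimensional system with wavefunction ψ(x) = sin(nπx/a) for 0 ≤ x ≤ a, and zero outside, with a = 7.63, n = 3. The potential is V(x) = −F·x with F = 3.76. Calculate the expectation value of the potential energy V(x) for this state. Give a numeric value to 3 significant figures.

⟨V⟩ = ∫ V(x)·|ψ|² dx / ∫|ψ|² dx.
With sin²θ = (1 − cos2θ)/2 on 0 ≤ x ≤ a: ∫sin²(nπx/a) dx = a/2, ∫x·sin²(nπx/a) dx = a²/4, ∫x²·sin²(nπx/a) dx = a³·(1/6 − 1/(4n²π²)); higher powers xᵏ the same way, integrating xᵏ·cos(2nπx/a) by parts.
State is unnormalized: ∫|ψ|² dx = 3.8150, and ∫ψ*·V(x)·ψ dx = -54.724, so ⟨V⟩ = -54.724 / 3.8150.
⟨V⟩ = -14.344.

-14.3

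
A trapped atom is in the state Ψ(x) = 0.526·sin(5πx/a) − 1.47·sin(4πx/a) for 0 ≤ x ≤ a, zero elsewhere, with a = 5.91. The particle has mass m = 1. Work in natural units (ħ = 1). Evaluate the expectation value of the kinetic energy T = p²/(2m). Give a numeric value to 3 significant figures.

2.40

T = −(ħ²/2m) d²/dx², so ⟨T⟩ = −(ħ²/2m) ∫ Ψ*·Ψ'' dx / ∫|Ψ|² dx; with m = 1.
d²/dx² sin(jπx/a) = −(jπ/a)²·sin(jπx/a); on 0 ≤ x ≤ a, ∫sin²(jπx/a) dx = a/2 and ∫sin(jπx/a)·sin(lπx/a) dx = 0 for j ≠ l, so only diagonal terms survive in ∫|Ψ|² and ∫Ψ·Ψ″; ∫Ψ·Ψ′ dx = [Ψ²/2] between the walls = 0.
State is unnormalized: ∫|Ψ|² dx = 7.2030, and ∫Ψ*·(−ħ²/2m · Ψ'') dx = 17.322, so ⟨T⟩ = 17.322 / 7.2030.
⟨T⟩ = 2.4049.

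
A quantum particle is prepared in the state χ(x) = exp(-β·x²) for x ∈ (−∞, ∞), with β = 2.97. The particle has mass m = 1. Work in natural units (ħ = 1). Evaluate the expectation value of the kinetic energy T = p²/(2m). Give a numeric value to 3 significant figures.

1.49

T = −(ħ²/2m) d²/dx², so ⟨T⟩ = −(ħ²/2m) ∫ χ*·χ'' dx / ∫|χ|² dx; with m = 1.
Gaussian moments: ∫x^(2j)·e^(−2βx²) dx = (2j−1)!!/(4β)^j · √(π/(2β)), odd powers integrate to 0; here √(π/(2β)) = 0.72725. Derivatives: d/dx e^(−βx²) = −2βx·e^(−βx²), d²/dx² e^(−βx²) = (4β²x² − 2β)·e^(−βx²).
State is unnormalized: ∫|χ|² dx = 0.72725, and ∫χ*·(−ħ²/2m · χ'') dx = 1.0800, so ⟨T⟩ = 1.0800 / 0.72725.
⟨T⟩ = 1.4850.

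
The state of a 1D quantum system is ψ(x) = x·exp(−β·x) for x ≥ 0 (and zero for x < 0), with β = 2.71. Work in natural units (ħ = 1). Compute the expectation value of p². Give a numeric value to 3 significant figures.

p² ψ = −ħ² d²ψ/dx²; ⟨p²⟩ = −ħ² ∫ ψ*·ψ'' dx / ∫|ψ|² dx.
Differentiate x·exp(−β·x) with the product rule; every integrand then reduces to terms xʲ·e^(−2βx) on [0, ∞), with ∫₀^∞ xʲ·e^(−2βx) dx = j!/(2β)^(j+1).
State is unnormalized: ∫|ψ|² dx = 0.012561, and ∫ψ*·(−ħ² ψ'') dx = 0.092251, so ⟨p²⟩ = 0.092251 / 0.012561.
⟨p²⟩ = 7.3441.

7.34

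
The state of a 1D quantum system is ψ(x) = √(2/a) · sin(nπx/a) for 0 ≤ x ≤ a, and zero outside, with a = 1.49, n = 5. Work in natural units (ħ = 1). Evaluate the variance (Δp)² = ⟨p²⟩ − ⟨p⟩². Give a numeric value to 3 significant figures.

Compute ⟨p⟩ and ⟨p²⟩ separately; (Δp)² = ⟨p²⟩ − ⟨p⟩².
d/dx sin(nπx/a) = (nπ/a)·cos(nπx/a) and d²/dx² sin(nπx/a) = −(nπ/a)²·sin(nπx/a); on 0 ≤ x ≤ a, ∫sin²(nπx/a) dx = a/2 and ∫sin(nπx/a)·cos(nπx/a) dx = 0.
⟨p⟩ = 0.0000 and ⟨p²⟩ = 111.14.
(Δp)² = 111.14 − (0.0000)² = 111.14.

111.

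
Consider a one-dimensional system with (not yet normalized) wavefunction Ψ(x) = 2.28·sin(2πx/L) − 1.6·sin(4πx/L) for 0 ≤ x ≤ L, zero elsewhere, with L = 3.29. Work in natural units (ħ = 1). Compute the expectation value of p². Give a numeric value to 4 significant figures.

p² Ψ = −ħ² d²Ψ/dx²; ⟨p²⟩ = −ħ² ∫ Ψ*·Ψ'' dx / ∫|Ψ|² dx.
d²/dx² sin(jπx/L) = −(jπ/L)²·sin(jπx/L); on 0 ≤ x ≤ L, ∫sin²(jπx/L) dx = L/2 and ∫sin(jπx/L)·sin(lπx/L) dx = 0 for j ≠ l, so only diagonal terms survive in ∫|Ψ|² and ∫Ψ·Ψ″; ∫Ψ·Ψ′ dx = [Ψ²/2] between the walls = 0.
State is unnormalized: ∫|Ψ|² dx = 12.763, and ∫Ψ*·(−ħ² Ψ'') dx = 92.627, so ⟨p²⟩ = 92.627 / 12.763.
⟨p²⟩ = 7.2577.

7.258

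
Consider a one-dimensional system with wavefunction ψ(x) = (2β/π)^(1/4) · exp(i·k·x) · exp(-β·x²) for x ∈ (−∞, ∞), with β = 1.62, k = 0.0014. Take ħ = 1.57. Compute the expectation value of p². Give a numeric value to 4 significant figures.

p² ψ = −ħ² d²ψ/dx²; ⟨p²⟩ = −ħ² ∫ ψ*·ψ'' dx.
Gaussian moments: ∫x^(2j)·e^(−2βx²) dx = (2j−1)!!/(4β)^j · √(π/(2β)), odd powers integrate to 0; here √(π/(2β)) = 0.98470. Derivatives: ψ′ = (ik − 2βx)·ψ, ψ″ = ((ik − 2βx)² − 2β)·ψ; the odd-in-x pieces drop out.
⟨p²⟩ = 3.9931.

3.993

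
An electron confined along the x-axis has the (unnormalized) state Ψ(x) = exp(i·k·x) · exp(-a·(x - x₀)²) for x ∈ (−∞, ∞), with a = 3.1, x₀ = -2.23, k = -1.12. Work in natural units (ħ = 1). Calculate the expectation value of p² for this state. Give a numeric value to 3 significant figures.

p² Ψ = −ħ² d²Ψ/dx²; ⟨p²⟩ = −ħ² ∫ Ψ*·Ψ'' dx / ∫|Ψ|² dx.
Gaussian moments (u = x − x₀): ∫u^(2j)·e^(−2au²) du = (2j−1)!!/(4a)^j · √(π/(2a)), odd powers integrate to 0; here √(π/(2a)) = 0.71183. Derivatives: Ψ′ = (ik − 2au)·Ψ, Ψ″ = ((ik − 2au)² − 2a)·Ψ; the odd-in-u pieces drop out.
State is unnormalized: ∫|Ψ|² dx = 0.71183, and ∫Ψ*·(−ħ² Ψ'') dx = 3.0996, so ⟨p²⟩ = 3.0996 / 0.71183.
⟨p²⟩ = 4.3544.

4.35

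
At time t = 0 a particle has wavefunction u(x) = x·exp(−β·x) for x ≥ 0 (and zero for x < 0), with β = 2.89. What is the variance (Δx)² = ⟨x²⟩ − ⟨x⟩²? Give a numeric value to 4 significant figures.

Compute ⟨x⟩ and ⟨x²⟩ separately, then (Δx)² = ⟨x²⟩ − ⟨x⟩².
Every integrand reduces to terms xʲ·e^(−2βx) on [0, ∞); use ∫₀^∞ xʲ·e^(−2βx) dx = j!/(2β)^(j+1).
Normalization: ∫|u|² dx = 0.010357.
⟨x⟩ = 0.51903 and ⟨x²⟩ = 0.35919.
(Δx)² = 0.35919 − (0.51903)² = 0.089798.

0.08980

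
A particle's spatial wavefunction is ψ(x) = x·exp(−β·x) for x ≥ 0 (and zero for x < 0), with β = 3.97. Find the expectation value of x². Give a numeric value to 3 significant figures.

⟨x²⟩ = ∫ x²·|ψ|² dx / ∫|ψ|² dx (integrals over the domain).
Every integrand reduces to terms xʲ·e^(−2βx) on [0, ∞); use ∫₀^∞ xʲ·e^(−2βx) dx = j!/(2β)^(j+1).
State is unnormalized: ∫|ψ|² dx = 0.0039955, and ∫ψ*·x²·ψ dx = 0.00076052, so ⟨x²⟩ = 0.00076052 / 0.0039955.
⟨x²⟩ = 0.19034.

0.190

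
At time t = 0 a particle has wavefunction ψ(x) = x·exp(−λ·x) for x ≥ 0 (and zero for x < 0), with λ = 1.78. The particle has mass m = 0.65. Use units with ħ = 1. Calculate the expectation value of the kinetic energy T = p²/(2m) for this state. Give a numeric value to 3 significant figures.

T = −(ħ²/2m) d²/dx², so ⟨T⟩ = −(ħ²/2m) ∫ ψ*·ψ'' dx / ∫|ψ|² dx; with m = 0.65.
Differentiate x·exp(−λ·x) with the product rule; every integrand then reduces to terms xʲ·e^(−2λx) on [0, ∞), with ∫₀^∞ xʲ·e^(−2λx) dx = j!/(2λ)^(j+1).
State is unnormalized: ∫|ψ|² dx = 0.044328, and ∫ψ*·(−ħ²/2m · ψ'') dx = 0.10804, so ⟨T⟩ = 0.10804 / 0.044328.
⟨T⟩ = 2.4372.

2.44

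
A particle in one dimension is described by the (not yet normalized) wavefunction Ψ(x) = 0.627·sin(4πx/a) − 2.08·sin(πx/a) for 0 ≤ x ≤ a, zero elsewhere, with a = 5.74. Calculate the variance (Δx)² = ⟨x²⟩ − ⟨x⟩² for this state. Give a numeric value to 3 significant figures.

Compute ⟨x⟩ and ⟨x²⟩ separately, then (Δx)² = ⟨x²⟩ − ⟨x⟩².
On 0 ≤ x ≤ a (j ≠ l): ∫sin²(jπx/a) dx = a/2, ∫sin(jπx/a)·sin(lπx/a) dx = 0; diagonal moments ∫x·sin²(jπx/a) dx = a²/4, ∫x²·sin²(jπx/a) dx = a³·(1/6 − 1/(4j²π²)); cross terms ∫x·sin(jπx/a)·sin(lπx/a) dx = 0 for j + l even and −4jla²/(π²(j² − l²)²) for j + l odd, ∫x²·sin(jπx/a)·sin(lπx/a) dx = (−1)^(j+l)·4jla³/(π²(j² − l²)²); higher powers the same way via product-to-sum and parts.
Normalization: ∫|Ψ|² dx = 13.545.
⟨x⟩ = 2.9157 and ⟨x²⟩ = 9.7061.
(Δx)² = 9.7061 − (2.9157)² = 1.2047.

1.20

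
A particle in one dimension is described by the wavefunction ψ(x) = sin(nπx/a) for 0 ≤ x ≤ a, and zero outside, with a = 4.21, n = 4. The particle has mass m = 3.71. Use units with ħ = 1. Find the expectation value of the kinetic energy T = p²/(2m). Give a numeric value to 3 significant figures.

1.20

T = −(ħ²/2m) d²/dx², so ⟨T⟩ = −(ħ²/2m) ∫ ψ*·ψ'' dx / ∫|ψ|² dx; with m = 3.71.
d/dx sin(nπx/a) = (nπ/a)·cos(nπx/a) and d²/dx² sin(nπx/a) = −(nπ/a)²·sin(nπx/a); on 0 ≤ x ≤ a, ∫sin²(nπx/a) dx = a/2 and ∫sin(nπx/a)·cos(nπx/a) dx = 0.
State is unnormalized: ∫|ψ|² dx = 2.1050, and ∫ψ*·(−ħ²/2m · ψ'') dx = 2.5276, so ⟨T⟩ = 2.5276 / 2.1050.
⟨T⟩ = 1.2007.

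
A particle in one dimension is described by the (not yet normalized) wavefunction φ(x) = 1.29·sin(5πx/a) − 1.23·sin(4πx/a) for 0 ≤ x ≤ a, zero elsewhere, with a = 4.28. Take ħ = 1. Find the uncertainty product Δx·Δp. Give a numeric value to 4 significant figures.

2.888

Δx = √(⟨x²⟩−⟨x⟩²), Δp = √(⟨p²⟩−⟨p⟩²).
On 0 ≤ x ≤ a (j ≠ l): ∫sin²(jπx/a) dx = a/2, ∫sin(jπx/a)·sin(lπx/a) dx = 0; diagonal moments ∫x·sin²(jπx/a) dx = a²/4, ∫x²·sin²(jπx/a) dx = a³·(1/6 − 1/(4j²π²)); cross terms ∫x·sin(jπx/a)·sin(lπx/a) dx = 0 for j + l even and −4jla²/(π²(j² − l²)²) for j + l odd, ∫x²·sin(jπx/a)·sin(lπx/a) dx = (−1)^(j+l)·4jla³/(π²(j² − l²)²); higher powers the same way via product-to-sum and parts. d²/dx² sin(jπx/a) = −(jπ/a)²·sin(jπx/a); on 0 ≤ x ≤ a, ∫sin²(jπx/a) dx = a/2 and ∫sin(jπx/a)·sin(lπx/a) dx = 0 for j ≠ l, so only diagonal terms survive in ∫|φ|² and ∫φ·φ″; ∫φ·φ′ dx = [φ²/2] between the walls = 0.
Normalization: ∫|φ|² dx = 6.7988.
⟨x⟩ = 2.9956, ⟨x²⟩ = 9.7212 ⇒ Δx = 0.86450.
⟨p⟩ = 0.0000, ⟨p²⟩ = 11.160 ⇒ Δp = 3.3407.
Δx·Δp = 2.8881.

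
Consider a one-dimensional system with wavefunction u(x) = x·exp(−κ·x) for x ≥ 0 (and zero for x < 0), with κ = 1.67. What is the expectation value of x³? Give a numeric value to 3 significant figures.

⟨x³⟩ = ∫ x³·|u|² dx / ∫|u|² dx (integrals over the domain).
Every integrand reduces to terms xʲ·e^(−2κx) on [0, ∞); use ∫₀^∞ xʲ·e^(−2κx) dx = j!/(2κ)^(j+1).
State is unnormalized: ∫|u|² dx = 0.053677, and ∫u*·x³·u dx = 0.086438, so ⟨x³⟩ = 0.086438 / 0.053677.
⟨x³⟩ = 1.6103.

1.61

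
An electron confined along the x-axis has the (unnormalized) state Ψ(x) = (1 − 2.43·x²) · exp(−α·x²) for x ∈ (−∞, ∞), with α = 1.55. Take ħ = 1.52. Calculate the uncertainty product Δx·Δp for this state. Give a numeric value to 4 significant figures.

1.853

Δx = √(⟨x²⟩−⟨x⟩²), Δp = √(⟨p²⟩−⟨p⟩²).
Expand each integrand as polynomial × e^(−2αx²) and use ∫x^(2j)·e^(−2αx²) dx = (2j−1)!!/(4α)^j · √(π/(2α)), odd powers → 0; here √(π/(2α)) = 1.0067. Differentiate with the product rule, d/dx e^(−αx²) = −2αx·e^(−αx²).
Normalization: ∫|Ψ|² dx = 0.68150.
⟨x⟩ = 0.0000, ⟨x²⟩ = 0.22696 ⇒ Δx = 0.47640.
⟨p⟩ = 0.0000, ⟨p²⟩ = 15.125 ⇒ Δp = 3.8891.
Δx·Δp = 1.8528.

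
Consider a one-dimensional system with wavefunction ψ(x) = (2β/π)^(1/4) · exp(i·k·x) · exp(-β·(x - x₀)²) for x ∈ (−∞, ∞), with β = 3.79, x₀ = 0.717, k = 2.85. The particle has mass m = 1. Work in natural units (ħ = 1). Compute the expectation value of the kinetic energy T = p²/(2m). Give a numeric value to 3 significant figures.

5.96

T = −(ħ²/2m) d²/dx², so ⟨T⟩ = −(ħ²/2m) ∫ ψ*·ψ'' dx; with m = 1.
Gaussian moments (u = x − x₀): ∫u^(2j)·e^(−2βu²) du = (2j−1)!!/(4β)^j · √(π/(2β)), odd powers integrate to 0; here √(π/(2β)) = 0.64378. Derivatives: ψ′ = (ik − 2βu)·ψ, ψ″ = ((ik − 2βu)² − 2β)·ψ; the odd-in-u pieces drop out.
⟨T⟩ = 5.9563.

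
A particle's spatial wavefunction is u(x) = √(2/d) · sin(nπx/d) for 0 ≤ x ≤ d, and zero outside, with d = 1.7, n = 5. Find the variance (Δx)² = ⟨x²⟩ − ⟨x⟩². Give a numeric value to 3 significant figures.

0.235

Compute ⟨x⟩ and ⟨x²⟩ separately, then (Δx)² = ⟨x²⟩ − ⟨x⟩².
With sin²θ = (1 − cos2θ)/2 on 0 ≤ x ≤ d: ∫sin²(nπx/d) dx = d/2, ∫x·sin²(nπx/d) dx = d²/4, ∫x²·sin²(nπx/d) dx = d³·(1/6 − 1/(4n²π²)); higher powers xᵏ the same way, integrating xᵏ·cos(2nπx/d) by parts.
⟨x⟩ = 0.85000 and ⟨x²⟩ = 0.95748.
(Δx)² = 0.95748 − (0.85000)² = 0.23498.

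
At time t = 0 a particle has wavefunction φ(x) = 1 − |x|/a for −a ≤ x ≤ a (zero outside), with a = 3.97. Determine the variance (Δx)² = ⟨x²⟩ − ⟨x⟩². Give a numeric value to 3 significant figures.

Compute ⟨x⟩ and ⟨x²⟩ separately, then (Δx)² = ⟨x²⟩ − ⟨x⟩².
φ is even, so ∫ over [−a, a] = 2∫₀ᵃ with φ = 1 − x/a there: ∫₀ᵃ (1 − x/a)² dx = a/3, ∫₀ᵃ x²(1 − x/a)² dx = a³/30, ∫₀ᵃ x⁴(1 − x/a)² dx = a⁵/105.
Normalization: ∫|φ|² dx = 2.6467.
⟨x⟩ = 0.0000 and ⟨x²⟩ = 1.5761.
(Δx)² = 1.5761 − (0.0000)² = 1.5761.

1.58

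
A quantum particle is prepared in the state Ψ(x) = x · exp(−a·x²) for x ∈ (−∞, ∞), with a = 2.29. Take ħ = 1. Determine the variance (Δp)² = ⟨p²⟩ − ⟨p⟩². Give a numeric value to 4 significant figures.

6.870

Compute ⟨p⟩ and ⟨p²⟩ separately; (Δp)² = ⟨p²⟩ − ⟨p⟩².
Expand each integrand as polynomial × e^(−2ax²) and use ∫x^(2j)·e^(−2ax²) dx = (2j−1)!!/(4a)^j · √(π/(2a)), odd powers → 0; here √(π/(2a)) = 0.82821. Differentiate with the product rule, d/dx e^(−ax²) = −2ax·e^(−ax²).
Normalization: ∫|Ψ|² dx = 0.090416.
⟨p⟩ = 0.0000 and ⟨p²⟩ = 6.8700.
(Δp)² = 6.8700 − (0.0000)² = 6.8700.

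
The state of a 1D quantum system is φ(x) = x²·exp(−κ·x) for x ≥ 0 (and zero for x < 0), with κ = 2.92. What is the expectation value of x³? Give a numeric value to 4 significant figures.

⟨x³⟩ = ∫ x³·|φ|² dx / ∫|φ|² dx (integrals over the domain).
Every integrand reduces to terms xʲ·e^(−2κx) on [0, ∞); use ∫₀^∞ xʲ·e^(−2κx) dx = j!/(2κ)^(j+1).
State is unnormalized: ∫|φ|² dx = 0.0035330, and ∫φ*·x³·φ dx = 0.0037250, so ⟨x³⟩ = 0.0037250 / 0.0035330.
⟨x³⟩ = 1.0543.

1.054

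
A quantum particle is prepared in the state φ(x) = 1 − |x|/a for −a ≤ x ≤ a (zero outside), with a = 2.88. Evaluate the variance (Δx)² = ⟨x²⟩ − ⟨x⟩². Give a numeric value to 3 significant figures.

0.829

Compute ⟨x⟩ and ⟨x²⟩ separately, then (Δx)² = ⟨x²⟩ − ⟨x⟩².
φ is even, so ∫ over [−a, a] = 2∫₀ᵃ with φ = 1 − x/a there: ∫₀ᵃ (1 − x/a)² dx = a/3, ∫₀ᵃ x²(1 − x/a)² dx = a³/30, ∫₀ᵃ x⁴(1 − x/a)² dx = a⁵/105.
Normalization: ∫|φ|² dx = 1.9200.
⟨x⟩ = 0.0000 and ⟨x²⟩ = 0.82944.
(Δx)² = 0.82944 − (0.0000)² = 0.82944.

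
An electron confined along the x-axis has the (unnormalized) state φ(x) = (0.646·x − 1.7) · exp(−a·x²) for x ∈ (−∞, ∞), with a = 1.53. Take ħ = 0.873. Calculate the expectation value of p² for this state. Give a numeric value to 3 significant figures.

p² φ = −ħ² d²φ/dx²; ⟨p²⟩ = −ħ² ∫ φ*·φ'' dx / ∫|φ|² dx.
Expand each integrand as polynomial × e^(−2ax²) and use ∫x^(2j)·e^(−2ax²) dx = (2j−1)!!/(4a)^j · √(π/(2a)), odd powers → 0; here √(π/(2a)) = 1.0132. Differentiate with the product rule, d/dx e^(−ax²) = −2ax·e^(−ax²).
State is unnormalized: ∫|φ|² dx = 2.9974, and ∫φ*·(−ħ² φ'') dx = 3.6562, so ⟨p²⟩ = 3.6562 / 2.9974.
⟨p²⟩ = 1.2198.

1.22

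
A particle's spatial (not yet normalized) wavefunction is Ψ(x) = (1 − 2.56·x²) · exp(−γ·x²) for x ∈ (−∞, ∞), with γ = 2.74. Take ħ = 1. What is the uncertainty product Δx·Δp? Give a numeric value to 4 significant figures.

Δx = √(⟨x²⟩−⟨x⟩²), Δp = √(⟨p²⟩−⟨p⟩²).
Expand each integrand as polynomial × e^(−2γx²) and use ∫x^(2j)·e^(−2γx²) dx = (2j−1)!!/(4γ)^j · √(π/(2γ)), odd powers → 0; here √(π/(2γ)) = 0.75715. Differentiate with the product rule, d/dx e^(−γx²) = −2γx·e^(−γx²).
Normalization: ∫|Ψ|² dx = 0.52737.
⟨x⟩ = 0.0000, ⟨x²⟩ = 0.054613 ⇒ Δx = 0.23369.
⟨p⟩ = 0.0000, ⟨p²⟩ = 7.2739 ⇒ Δp = 2.6970.
Δx·Δp = 0.63028.

0.6303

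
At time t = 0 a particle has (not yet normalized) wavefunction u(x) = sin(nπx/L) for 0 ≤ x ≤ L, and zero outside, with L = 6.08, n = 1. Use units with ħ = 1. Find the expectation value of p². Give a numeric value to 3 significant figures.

0.267

p² u = −ħ² d²u/dx²; ⟨p²⟩ = −ħ² ∫ u*·u'' dx / ∫|u|² dx.
d/dx sin(nπx/L) = (nπ/L)·cos(nπx/L) and d²/dx² sin(nπx/L) = −(nπ/L)²·sin(nπx/L); on 0 ≤ x ≤ L, ∫sin²(nπx/L) dx = L/2 and ∫sin(nπx/L)·cos(nπx/L) dx = 0.
State is unnormalized: ∫|u|² dx = 3.0400, and ∫u*·(−ħ² u'') dx = 0.81165, so ⟨p²⟩ = 0.81165 / 3.0400.
⟨p²⟩ = 0.26699.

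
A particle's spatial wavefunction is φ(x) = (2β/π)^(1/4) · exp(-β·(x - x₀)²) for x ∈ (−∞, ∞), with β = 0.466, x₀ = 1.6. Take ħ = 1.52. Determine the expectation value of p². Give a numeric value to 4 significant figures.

p² φ = −ħ² d²φ/dx²; ⟨p²⟩ = −ħ² ∫ φ*·φ'' dx.
Gaussian moments (u = x − x₀): ∫u^(2j)·e^(−2βu²) du = (2j−1)!!/(4β)^j · √(π/(2β)), odd powers integrate to 0; here √(π/(2β)) = 1.8360. Derivatives: d/dx e^(−βu²) = −2βu·e^(−βu²), d²/dx² e^(−βu²) = (4β²u² − 2β)·e^(−βu²).
⟨p²⟩ = 1.0766.

1.077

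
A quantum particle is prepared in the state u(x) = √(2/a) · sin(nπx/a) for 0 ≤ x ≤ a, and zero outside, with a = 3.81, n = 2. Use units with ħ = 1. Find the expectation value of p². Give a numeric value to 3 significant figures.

p² u = −ħ² d²u/dx²; ⟨p²⟩ = −ħ² ∫ u*·u'' dx.
d/dx sin(nπx/a) = (nπ/a)·cos(nπx/a) and d²/dx² sin(nπx/a) = −(nπ/a)²·sin(nπx/a); on 0 ≤ x ≤ a, ∫sin²(nπx/a) dx = a/2 and ∫sin(nπx/a)·cos(nπx/a) dx = 0.
⟨p²⟩ = 2.7196.

2.72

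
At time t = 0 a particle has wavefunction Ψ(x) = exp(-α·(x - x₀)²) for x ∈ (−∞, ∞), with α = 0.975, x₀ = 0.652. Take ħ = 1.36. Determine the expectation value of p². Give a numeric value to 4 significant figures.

p² Ψ = −ħ² d²Ψ/dx²; ⟨p²⟩ = −ħ² ∫ Ψ*·Ψ'' dx / ∫|Ψ|² dx.
Gaussian moments (u = x − x₀): ∫u^(2j)·e^(−2αu²) du = (2j−1)!!/(4α)^j · √(π/(2α)), odd powers integrate to 0; here √(π/(2α)) = 1.2693. Derivatives: d/dx e^(−αu²) = −2αu·e^(−αu²), d²/dx² e^(−αu²) = (4α²u² − 2α)·e^(−αu²).
State is unnormalized: ∫|Ψ|² dx = 1.2693, and ∫Ψ*·(−ħ² Ψ'') dx = 2.2890, so ⟨p²⟩ = 2.2890 / 1.2693.
⟨p²⟩ = 1.8034.

1.803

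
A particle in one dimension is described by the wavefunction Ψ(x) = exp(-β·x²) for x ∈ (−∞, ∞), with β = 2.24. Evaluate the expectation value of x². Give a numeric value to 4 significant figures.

0.1116

⟨x²⟩ = ∫ x²·|Ψ|² dx / ∫|Ψ|² dx (integrals over the domain).
Gaussian moments: ∫x^(2j)·e^(−2βx²) dx = (2j−1)!!/(4β)^j · √(π/(2β)), odd powers integrate to 0; here √(π/(2β)) = 0.83741.
State is unnormalized: ∫|Ψ|² dx = 0.83741, and ∫Ψ*·x²·Ψ dx = 0.093460, so ⟨x²⟩ = 0.093460 / 0.83741.
⟨x²⟩ = 0.11161.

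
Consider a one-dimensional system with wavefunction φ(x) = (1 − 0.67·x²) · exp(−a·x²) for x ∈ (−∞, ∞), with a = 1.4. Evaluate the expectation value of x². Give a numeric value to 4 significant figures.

⟨x²⟩ = ∫ x²·|φ|² dx / ∫|φ|² dx (integrals over the domain).
Expand each integrand as polynomial × e^(−2ax²) and use ∫x^(2j)·e^(−2ax²) dx = (2j−1)!!/(4a)^j · √(π/(2a)), odd powers → 0; here √(π/(2a)) = 1.0592.
State is unnormalized: ∫|φ|² dx = 0.85127, and ∫φ*·x²·φ dx = 0.093981, so ⟨x²⟩ = 0.093981 / 0.85127.
⟨x²⟩ = 0.11040.

0.1104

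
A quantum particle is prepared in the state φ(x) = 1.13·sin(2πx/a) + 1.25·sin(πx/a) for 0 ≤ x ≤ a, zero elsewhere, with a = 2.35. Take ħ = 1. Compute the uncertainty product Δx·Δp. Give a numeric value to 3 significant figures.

0.640

Δx = √(⟨x²⟩−⟨x⟩²), Δp = √(⟨p²⟩−⟨p⟩²).
On 0 ≤ x ≤ a (j ≠ l): ∫sin²(jπx/a) dx = a/2, ∫sin(jπx/a)·sin(lπx/a) dx = 0; diagonal moments ∫x·sin²(jπx/a) dx = a²/4, ∫x²·sin²(jπx/a) dx = a³·(1/6 − 1/(4j²π²)); cross terms ∫x·sin(jπx/a)·sin(lπx/a) dx = 0 for j + l even and −4jla²/(π²(j² − l²)²) for j + l odd, ∫x²·sin(jπx/a)·sin(lπx/a) dx = (−1)^(j+l)·4jla³/(π²(j² − l²)²); higher powers the same way via product-to-sum and parts. d²/dx² sin(jπx/a) = −(jπ/a)²·sin(jπx/a); on 0 ≤ x ≤ a, ∫sin²(jπx/a) dx = a/2 and ∫sin(jπx/a)·sin(lπx/a) dx = 0 for j ≠ l, so only diagonal terms survive in ∫|φ|² and ∫φ·φ″; ∫φ·φ′ dx = [φ²/2] between the walls = 0.
Normalization: ∫|φ|² dx = 3.3363.
⟨x⟩ = 0.75385, ⟨x²⟩ = 0.66572 ⇒ Δx = 0.31214.
⟨p⟩ = 0.0000, ⟨p²⟩ = 4.1983 ⇒ Δp = 2.0490.
Δx·Δp = 0.63956.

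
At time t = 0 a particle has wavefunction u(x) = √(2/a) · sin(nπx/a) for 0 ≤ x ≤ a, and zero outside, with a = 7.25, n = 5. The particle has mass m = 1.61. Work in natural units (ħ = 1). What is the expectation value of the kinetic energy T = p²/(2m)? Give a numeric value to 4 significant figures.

T = −(ħ²/2m) d²/dx², so ⟨T⟩ = −(ħ²/2m) ∫ u*·u'' dx; with m = 1.61.
d/dx sin(nπx/a) = (nπ/a)·cos(nπx/a) and d²/dx² sin(nπx/a) = −(nπ/a)²·sin(nπx/a); on 0 ≤ x ≤ a, ∫sin²(nπx/a) dx = a/2 and ∫sin(nπx/a)·cos(nπx/a) dx = 0.
⟨T⟩ = 1.4578.

1.458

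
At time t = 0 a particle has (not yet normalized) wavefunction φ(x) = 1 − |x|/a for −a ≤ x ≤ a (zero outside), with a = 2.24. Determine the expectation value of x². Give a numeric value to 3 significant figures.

0.502

⟨x²⟩ = ∫ x²·|φ|² dx / ∫|φ|² dx (integrals over the domain).
φ is even, so ∫ over [−a, a] = 2∫₀ᵃ with φ = 1 − x/a there: ∫₀ᵃ (1 − x/a)² dx = a/3, ∫₀ᵃ x²(1 − x/a)² dx = a³/30, ∫₀ᵃ x⁴(1 − x/a)² dx = a⁵/105.
State is unnormalized: ∫|φ|² dx = 1.4933, and ∫φ*·x²·φ dx = 0.74929, so ⟨x²⟩ = 0.74929 / 1.4933.
⟨x²⟩ = 0.50176.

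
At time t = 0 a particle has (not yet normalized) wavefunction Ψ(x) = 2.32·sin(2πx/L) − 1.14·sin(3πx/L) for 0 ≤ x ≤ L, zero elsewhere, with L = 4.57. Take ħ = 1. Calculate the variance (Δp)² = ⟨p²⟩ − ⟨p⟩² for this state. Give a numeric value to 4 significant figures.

Compute ⟨p⟩ and ⟨p²⟩ separately; (Δp)² = ⟨p²⟩ − ⟨p⟩².
d²/dx² sin(jπx/L) = −(jπ/L)²·sin(jπx/L); on 0 ≤ x ≤ L, ∫sin²(jπx/L) dx = L/2 and ∫sin(jπx/L)·sin(lπx/L) dx = 0 for j ≠ l, so only diagonal terms survive in ∫|Ψ|² and ∫Ψ·Ψ″; ∫Ψ·Ψ′ dx = [Ψ²/2] between the walls = 0.
Normalization: ∫|Ψ|² dx = 15.268.
⟨p⟩ = 0.0000 and ⟨p²⟩ = 2.3498.
(Δp)² = 2.3498 − (0.0000)² = 2.3498.

2.350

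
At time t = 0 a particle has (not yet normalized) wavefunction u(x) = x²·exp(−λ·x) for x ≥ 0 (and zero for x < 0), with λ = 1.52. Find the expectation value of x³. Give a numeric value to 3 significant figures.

7.47

⟨x³⟩ = ∫ x³·|u|² dx / ∫|u|² dx (integrals over the domain).
Every integrand reduces to terms xʲ·e^(−2λx) on [0, ∞); use ∫₀^∞ xʲ·e^(−2λx) dx = j!/(2λ)^(j+1).
State is unnormalized: ∫|u|² dx = 0.092436, and ∫u*·x³·u dx = 0.69094, so ⟨x³⟩ = 0.69094 / 0.092436.
⟨x³⟩ = 7.4748.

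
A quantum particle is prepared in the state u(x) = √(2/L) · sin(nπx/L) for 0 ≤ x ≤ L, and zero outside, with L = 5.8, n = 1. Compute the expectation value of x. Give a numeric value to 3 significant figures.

2.90

⟨x⟩ = ∫ x·|u|² dx (integrals over the domain).
With sin²θ = (1 − cos2θ)/2 on 0 ≤ x ≤ L: ∫sin²(nπx/L) dx = L/2, ∫x·sin²(nπx/L) dx = L²/4, ∫x²·sin²(nπx/L) dx = L³·(1/6 − 1/(4n²π²)); higher powers xᵏ the same way, integrating xᵏ·cos(2nπx/L) by parts.
⟨x⟩ = 2.9000.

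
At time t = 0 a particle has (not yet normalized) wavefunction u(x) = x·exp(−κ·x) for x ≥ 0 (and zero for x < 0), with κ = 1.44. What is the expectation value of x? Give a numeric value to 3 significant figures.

⟨x⟩ = ∫ x·|u|² dx / ∫|u|² dx (integrals over the domain).
Every integrand reduces to terms xʲ·e^(−2κx) on [0, ∞); use ∫₀^∞ xʲ·e^(−2κx) dx = j!/(2κ)^(j+1).
State is unnormalized: ∫|u|² dx = 0.083724, and ∫u*·x·u dx = 0.087213, so ⟨x⟩ = 0.087213 / 0.083724.
⟨x⟩ = 1.0417.

1.04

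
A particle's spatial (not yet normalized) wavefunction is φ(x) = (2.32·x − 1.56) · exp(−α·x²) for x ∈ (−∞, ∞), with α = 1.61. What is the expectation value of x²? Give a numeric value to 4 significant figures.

⟨x²⟩ = ∫ x²·|φ|² dx / ∫|φ|² dx (integrals over the domain).
Expand each integrand as polynomial × e^(−2αx²) and use ∫x^(2j)·e^(−2αx²) dx = (2j−1)!!/(4α)^j · √(π/(2α)), odd powers → 0; here √(π/(2α)) = 0.98775.
State is unnormalized: ∫|φ|² dx = 3.2293, and ∫φ*·x²·φ dx = 0.75783, so ⟨x²⟩ = 0.75783 / 3.2293.
⟨x²⟩ = 0.23467.

0.2347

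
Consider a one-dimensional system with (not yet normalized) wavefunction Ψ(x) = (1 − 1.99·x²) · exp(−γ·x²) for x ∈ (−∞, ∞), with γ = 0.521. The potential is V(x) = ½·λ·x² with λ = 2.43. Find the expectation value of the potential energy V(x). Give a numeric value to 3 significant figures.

⟨V⟩ = ∫ V(x)·|Ψ|² dx / ∫|Ψ|² dx.
Expand each integrand as polynomial × e^(−2γx²) and use ∫x^(2j)·e^(−2γx²) dx = (2j−1)!!/(4γ)^j · √(π/(2γ)), odd powers → 0; here √(π/(2γ)) = 1.7364.
State is unnormalized: ∫|Ψ|² dx = 3.1700, and ∫Ψ*·V(x)·Ψ dx = 9.0583, so ⟨V⟩ = 9.0583 / 3.1700.
⟨V⟩ = 2.8575.

2.86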